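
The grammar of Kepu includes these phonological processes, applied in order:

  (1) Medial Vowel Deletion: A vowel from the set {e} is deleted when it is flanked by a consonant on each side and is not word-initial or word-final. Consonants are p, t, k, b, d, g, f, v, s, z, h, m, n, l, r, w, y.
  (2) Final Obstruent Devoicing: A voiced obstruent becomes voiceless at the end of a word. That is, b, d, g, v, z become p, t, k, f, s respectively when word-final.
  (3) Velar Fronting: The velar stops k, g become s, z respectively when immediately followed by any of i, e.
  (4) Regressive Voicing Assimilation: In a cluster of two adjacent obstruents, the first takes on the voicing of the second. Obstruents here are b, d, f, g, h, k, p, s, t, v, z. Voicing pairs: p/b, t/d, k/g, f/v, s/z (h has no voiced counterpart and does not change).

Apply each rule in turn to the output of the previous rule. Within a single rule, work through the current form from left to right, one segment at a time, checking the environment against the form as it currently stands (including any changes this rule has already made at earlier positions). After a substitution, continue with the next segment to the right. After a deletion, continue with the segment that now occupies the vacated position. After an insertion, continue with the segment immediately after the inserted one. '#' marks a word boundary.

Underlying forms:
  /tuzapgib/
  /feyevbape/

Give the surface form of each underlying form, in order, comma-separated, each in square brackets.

[tuzabzip], [fyvbape]

/tuzapgib/:
  (1) Medial Vowel Deletion: no change — [tuzapgib]
  (2) Final Obstruent Devoicing: [tuzapgib] → [tuzapgip]
  (3) Velar Fronting: [tuzapgip] → [tuzapzip]
  (4) Regressive Voicing Assimilation: [tuzapzip] → [tuzabzip]
/feyevbape/:
  (1) Medial Vowel Deletion: [feyevbape] → [fyvbape]
  (2) Final Obstruent Devoicing: no change — [fyvbape]
  (3) Velar Fronting: no change — [fyvbape]
  (4) Regressive Voicing Assimilation: no change — [fyvbape]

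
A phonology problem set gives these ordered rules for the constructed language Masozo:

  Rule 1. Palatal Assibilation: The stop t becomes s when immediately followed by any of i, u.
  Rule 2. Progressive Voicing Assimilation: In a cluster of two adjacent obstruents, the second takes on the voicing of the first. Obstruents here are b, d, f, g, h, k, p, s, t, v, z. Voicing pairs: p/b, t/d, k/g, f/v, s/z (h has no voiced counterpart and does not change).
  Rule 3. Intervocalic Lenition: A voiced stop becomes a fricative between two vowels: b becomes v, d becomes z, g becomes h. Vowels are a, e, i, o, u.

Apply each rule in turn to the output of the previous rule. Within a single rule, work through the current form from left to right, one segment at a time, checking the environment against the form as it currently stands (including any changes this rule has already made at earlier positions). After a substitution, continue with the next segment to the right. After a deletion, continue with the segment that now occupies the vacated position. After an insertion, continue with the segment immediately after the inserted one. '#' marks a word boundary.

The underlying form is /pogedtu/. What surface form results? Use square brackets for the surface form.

[pohedzu]

Rule 1 Palatal Assibilation: [pogedtu] → [pogedsu]
Rule 2 Progressive Voicing Assimilation: [pogedsu] → [pogedzu]
Rule 3 Intervocalic Lenition: [pogedzu] → [pohedzu]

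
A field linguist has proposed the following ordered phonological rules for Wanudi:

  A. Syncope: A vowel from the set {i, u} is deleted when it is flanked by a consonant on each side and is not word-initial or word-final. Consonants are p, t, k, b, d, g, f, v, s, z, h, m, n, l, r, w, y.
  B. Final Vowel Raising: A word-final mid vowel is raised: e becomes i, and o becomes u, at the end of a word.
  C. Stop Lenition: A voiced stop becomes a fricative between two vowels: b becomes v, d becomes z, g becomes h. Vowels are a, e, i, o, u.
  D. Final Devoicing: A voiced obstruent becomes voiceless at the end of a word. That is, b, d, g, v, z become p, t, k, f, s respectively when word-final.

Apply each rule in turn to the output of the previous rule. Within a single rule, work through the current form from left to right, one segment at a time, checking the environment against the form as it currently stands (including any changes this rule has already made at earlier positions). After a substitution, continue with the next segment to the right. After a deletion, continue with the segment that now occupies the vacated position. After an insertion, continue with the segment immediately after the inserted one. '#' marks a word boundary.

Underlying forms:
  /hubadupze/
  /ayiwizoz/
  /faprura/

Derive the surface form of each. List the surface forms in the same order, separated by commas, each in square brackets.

/hubadupze/:
  A Syncope: [hubadupze] → [hbadpze]
  B Final Vowel Raising: [hbadpze] → [hbadpzi]
  C Stop Lenition: no change — [hbadpzi]
  D Final Devoicing: no change — [hbadpzi]
/ayiwizoz/:
  A Syncope: [ayiwizoz] → [aywzoz]
  B Final Vowel Raising: no change — [aywzoz]
  C Stop Lenition: no change — [aywzoz]
  D Final Devoicing: [aywzoz] → [aywzos]
/faprura/:
  A Syncope: [faprura] → [faprra]
  B Final Vowel Raising: no change — [faprra]
  C Stop Lenition: no change — [faprra]
  D Final Devoicing: no change — [faprra]

[hbadpzi], [aywzos], [faprra]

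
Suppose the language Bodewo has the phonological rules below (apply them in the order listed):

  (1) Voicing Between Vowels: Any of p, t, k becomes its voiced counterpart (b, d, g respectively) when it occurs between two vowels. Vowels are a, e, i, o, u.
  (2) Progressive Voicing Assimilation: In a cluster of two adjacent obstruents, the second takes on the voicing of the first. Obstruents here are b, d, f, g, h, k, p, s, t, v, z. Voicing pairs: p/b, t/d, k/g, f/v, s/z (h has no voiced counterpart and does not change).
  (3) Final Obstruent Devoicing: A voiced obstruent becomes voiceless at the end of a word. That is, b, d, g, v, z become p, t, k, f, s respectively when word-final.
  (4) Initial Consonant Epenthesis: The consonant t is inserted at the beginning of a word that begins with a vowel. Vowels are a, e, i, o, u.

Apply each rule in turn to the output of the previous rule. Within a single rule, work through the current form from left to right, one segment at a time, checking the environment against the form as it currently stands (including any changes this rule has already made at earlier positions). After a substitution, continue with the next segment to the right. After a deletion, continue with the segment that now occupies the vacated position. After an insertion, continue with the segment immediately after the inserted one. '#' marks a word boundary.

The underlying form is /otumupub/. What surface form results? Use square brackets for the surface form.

[todumubup]

(1) Voicing Between Vowels: [otumupub] → [odumubub]
(2) Progressive Voicing Assimilation: no change — [odumubub]
(3) Final Obstruent Devoicing: [odumubub] → [odumubup]
(4) Initial Consonant Epenthesis: [odumubup] → [todumubup]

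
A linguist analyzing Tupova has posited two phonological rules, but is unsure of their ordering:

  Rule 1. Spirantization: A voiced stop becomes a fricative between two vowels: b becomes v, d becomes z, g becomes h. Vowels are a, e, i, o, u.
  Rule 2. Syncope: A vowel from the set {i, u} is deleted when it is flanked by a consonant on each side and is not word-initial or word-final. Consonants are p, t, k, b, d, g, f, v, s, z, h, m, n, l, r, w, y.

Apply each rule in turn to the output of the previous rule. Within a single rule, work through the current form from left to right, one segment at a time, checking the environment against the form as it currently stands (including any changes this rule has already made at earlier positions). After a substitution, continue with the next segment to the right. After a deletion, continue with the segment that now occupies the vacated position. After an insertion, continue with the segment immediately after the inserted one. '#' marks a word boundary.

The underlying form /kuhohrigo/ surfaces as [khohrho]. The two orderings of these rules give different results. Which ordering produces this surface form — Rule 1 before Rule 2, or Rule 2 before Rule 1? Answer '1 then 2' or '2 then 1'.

Order 1 then 2:
  1 Spirantization: [kuhohrigo] → [kuhohriho]
  2 Syncope: [kuhohriho] → [khohrho]
  result: [khohrho]
Order 2 then 1:
  2 Syncope: [kuhohrigo] → [khohrgo]
  1 Spirantization: no change — [khohrgo]
  result: [khohrgo]

1 then 2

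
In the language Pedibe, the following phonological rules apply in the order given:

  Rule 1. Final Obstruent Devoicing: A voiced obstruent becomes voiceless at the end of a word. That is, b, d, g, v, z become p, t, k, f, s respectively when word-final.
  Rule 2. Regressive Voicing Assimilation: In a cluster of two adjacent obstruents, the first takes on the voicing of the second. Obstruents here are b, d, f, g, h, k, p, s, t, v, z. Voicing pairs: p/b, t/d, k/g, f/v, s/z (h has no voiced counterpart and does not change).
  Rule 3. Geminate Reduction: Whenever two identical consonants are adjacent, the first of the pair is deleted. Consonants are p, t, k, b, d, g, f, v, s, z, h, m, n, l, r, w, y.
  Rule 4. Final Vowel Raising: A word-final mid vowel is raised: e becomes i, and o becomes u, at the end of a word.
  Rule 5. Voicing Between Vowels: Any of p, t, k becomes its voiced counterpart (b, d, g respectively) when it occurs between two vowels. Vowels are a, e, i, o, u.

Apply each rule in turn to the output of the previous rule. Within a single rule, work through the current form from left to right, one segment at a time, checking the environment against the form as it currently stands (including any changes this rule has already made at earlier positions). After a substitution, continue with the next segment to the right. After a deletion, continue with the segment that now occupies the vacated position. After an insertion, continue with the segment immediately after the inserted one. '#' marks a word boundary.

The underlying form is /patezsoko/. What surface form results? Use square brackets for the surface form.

Rule 1 Final Obstruent Devoicing: no change — [patezsoko]
Rule 2 Regressive Voicing Assimilation: [patezsoko] → [patessoko]
Rule 3 Geminate Reduction: [patessoko] → [patesoko]
Rule 4 Final Vowel Raising: [patesoko] → [patesoku]
Rule 5 Voicing Between Vowels: [patesoku] → [padesogu]

[padesogu]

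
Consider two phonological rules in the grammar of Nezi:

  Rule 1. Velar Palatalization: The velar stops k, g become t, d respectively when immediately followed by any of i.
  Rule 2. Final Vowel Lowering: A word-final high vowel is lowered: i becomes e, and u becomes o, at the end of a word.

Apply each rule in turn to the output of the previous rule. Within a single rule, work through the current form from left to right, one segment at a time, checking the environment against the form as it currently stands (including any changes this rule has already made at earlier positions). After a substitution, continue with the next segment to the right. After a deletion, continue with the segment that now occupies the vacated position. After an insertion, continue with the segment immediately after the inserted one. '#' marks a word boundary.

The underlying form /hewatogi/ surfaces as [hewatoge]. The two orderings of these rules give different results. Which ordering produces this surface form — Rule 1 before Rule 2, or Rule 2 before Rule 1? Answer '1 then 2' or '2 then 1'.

2 then 1

Order 1 then 2:
  1 Velar Palatalization: [hewatogi] → [hewatodi]
  2 Final Vowel Lowering: [hewatodi] → [hewatode]
  result: [hewatode]
Order 2 then 1:
  2 Final Vowel Lowering: [hewatogi] → [hewatoge]
  1 Velar Palatalization: no change — [hewatoge]
  result: [hewatoge]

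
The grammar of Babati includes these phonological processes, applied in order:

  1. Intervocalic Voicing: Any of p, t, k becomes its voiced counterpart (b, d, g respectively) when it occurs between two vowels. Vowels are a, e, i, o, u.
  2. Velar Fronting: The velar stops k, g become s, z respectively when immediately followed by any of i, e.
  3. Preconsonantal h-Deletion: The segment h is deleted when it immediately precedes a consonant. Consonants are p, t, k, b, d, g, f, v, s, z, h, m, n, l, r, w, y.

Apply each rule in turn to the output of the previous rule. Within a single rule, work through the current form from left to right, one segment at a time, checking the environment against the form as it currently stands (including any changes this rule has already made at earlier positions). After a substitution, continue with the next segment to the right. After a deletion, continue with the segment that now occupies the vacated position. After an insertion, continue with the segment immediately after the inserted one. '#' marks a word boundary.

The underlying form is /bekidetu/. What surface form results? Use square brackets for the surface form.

1 Intervocalic Voicing: [bekidetu] → [begidedu]
2 Velar Fronting: [begidedu] → [bezidedu]
3 Preconsonantal h-Deletion: no change — [bezidedu]

[bezidedu]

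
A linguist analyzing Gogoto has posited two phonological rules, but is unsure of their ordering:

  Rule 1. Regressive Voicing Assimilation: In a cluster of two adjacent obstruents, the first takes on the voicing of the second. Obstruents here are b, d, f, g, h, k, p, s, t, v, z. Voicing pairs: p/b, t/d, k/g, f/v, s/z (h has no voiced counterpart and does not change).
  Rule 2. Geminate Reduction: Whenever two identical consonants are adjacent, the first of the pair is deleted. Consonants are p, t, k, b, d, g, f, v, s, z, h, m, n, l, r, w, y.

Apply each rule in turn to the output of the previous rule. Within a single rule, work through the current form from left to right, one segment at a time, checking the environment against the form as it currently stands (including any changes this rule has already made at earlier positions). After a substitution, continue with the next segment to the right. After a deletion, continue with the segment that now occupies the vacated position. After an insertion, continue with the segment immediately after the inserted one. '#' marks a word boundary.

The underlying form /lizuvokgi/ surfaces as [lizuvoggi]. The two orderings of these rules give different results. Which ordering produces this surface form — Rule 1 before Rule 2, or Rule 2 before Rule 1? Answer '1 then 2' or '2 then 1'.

Order 1 then 2:
  1 Regressive Voicing Assimilation: [lizuvokgi] → [lizuvoggi]
  2 Geminate Reduction: [lizuvoggi] → [lizuvogi]
  result: [lizuvogi]
Order 2 then 1:
  2 Geminate Reduction: no change — [lizuvokgi]
  1 Regressive Voicing Assimilation: [lizuvokgi] → [lizuvoggi]
  result: [lizuvoggi]

2 then 1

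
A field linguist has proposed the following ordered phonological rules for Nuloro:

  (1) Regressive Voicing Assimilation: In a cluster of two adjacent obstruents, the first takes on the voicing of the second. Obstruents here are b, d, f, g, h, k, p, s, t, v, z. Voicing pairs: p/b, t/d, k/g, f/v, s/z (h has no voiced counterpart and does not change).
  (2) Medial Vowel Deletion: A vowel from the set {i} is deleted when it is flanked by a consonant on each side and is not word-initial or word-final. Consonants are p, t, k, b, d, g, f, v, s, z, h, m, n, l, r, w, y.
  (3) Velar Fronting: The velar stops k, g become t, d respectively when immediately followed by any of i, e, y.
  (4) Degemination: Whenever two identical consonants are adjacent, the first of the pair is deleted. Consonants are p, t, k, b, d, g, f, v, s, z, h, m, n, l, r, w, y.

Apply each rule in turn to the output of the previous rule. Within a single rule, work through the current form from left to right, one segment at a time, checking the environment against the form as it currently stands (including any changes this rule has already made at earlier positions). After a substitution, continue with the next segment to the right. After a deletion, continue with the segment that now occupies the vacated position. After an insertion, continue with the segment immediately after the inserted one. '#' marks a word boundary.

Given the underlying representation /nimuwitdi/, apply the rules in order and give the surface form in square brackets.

[nmuwdi]

(1) Regressive Voicing Assimilation: [nimuwitdi] → [nimuwiddi]
(2) Medial Vowel Deletion: [nimuwiddi] → [nmuwddi]
(3) Velar Fronting: no change — [nmuwddi]
(4) Degemination: [nmuwddi] → [nmuwdi]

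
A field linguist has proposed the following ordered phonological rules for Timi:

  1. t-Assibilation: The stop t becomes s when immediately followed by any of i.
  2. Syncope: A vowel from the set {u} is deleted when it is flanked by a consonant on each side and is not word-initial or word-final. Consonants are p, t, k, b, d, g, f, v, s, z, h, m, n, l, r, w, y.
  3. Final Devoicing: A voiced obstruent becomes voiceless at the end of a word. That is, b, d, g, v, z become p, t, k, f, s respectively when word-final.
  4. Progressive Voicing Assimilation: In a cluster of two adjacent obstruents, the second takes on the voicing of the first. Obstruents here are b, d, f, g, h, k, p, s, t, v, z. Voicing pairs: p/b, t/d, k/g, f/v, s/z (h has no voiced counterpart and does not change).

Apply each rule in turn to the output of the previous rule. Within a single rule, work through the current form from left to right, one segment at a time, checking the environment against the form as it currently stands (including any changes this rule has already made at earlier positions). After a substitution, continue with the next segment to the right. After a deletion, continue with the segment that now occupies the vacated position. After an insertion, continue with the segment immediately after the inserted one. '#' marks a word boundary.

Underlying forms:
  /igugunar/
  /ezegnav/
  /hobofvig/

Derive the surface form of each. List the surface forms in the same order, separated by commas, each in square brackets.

[iggnar], [ezegnaf], [hoboffik]

/igugunar/:
  1 t-Assibilation: no change — [igugunar]
  2 Syncope: [igugunar] → [iggnar]
  3 Final Devoicing: no change — [iggnar]
  4 Progressive Voicing Assimilation: no change — [iggnar]
/ezegnav/:
  1 t-Assibilation: no change — [ezegnav]
  2 Syncope: no change — [ezegnav]
  3 Final Devoicing: [ezegnav] → [ezegnaf]
  4 Progressive Voicing Assimilation: no change — [ezegnaf]
/hobofvig/:
  1 t-Assibilation: no change — [hobofvig]
  2 Syncope: no change — [hobofvig]
  3 Final Devoicing: [hobofvig] → [hobofvik]
  4 Progressive Voicing Assimilation: [hobofvik] → [hoboffik]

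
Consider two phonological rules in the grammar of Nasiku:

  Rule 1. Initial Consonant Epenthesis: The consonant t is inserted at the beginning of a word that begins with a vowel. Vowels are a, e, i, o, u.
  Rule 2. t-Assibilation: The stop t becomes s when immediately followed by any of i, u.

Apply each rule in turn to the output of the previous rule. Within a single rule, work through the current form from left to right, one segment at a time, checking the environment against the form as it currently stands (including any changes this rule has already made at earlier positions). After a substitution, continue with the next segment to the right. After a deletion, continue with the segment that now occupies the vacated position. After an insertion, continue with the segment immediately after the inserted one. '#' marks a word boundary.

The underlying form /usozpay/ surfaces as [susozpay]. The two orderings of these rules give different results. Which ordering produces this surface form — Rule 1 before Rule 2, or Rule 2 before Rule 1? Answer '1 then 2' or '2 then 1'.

Order 1 then 2:
  1 Initial Consonant Epenthesis: [usozpay] → [tusozpay]
  2 t-Assibilation: [tusozpay] → [susozpay]
  result: [susozpay]
Order 2 then 1:
  2 t-Assibilation: no change — [usozpay]
  1 Initial Consonant Epenthesis: [usozpay] → [tusozpay]
  result: [tusozpay]

1 then 2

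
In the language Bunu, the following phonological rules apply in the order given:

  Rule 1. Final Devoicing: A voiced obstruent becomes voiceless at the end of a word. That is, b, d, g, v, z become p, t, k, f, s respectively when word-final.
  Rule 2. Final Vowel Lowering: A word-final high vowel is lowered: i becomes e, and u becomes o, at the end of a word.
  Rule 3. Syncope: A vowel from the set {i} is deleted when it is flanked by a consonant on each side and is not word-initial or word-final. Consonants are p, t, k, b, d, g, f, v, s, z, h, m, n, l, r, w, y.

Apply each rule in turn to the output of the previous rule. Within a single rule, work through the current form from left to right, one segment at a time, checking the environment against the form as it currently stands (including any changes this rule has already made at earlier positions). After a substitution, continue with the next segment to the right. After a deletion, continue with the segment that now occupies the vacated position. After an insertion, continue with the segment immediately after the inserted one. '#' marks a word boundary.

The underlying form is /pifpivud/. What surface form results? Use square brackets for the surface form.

[pfpvut]

Rule 1 Final Devoicing: [pifpivud] → [pifpivut]
Rule 2 Final Vowel Lowering: no change — [pifpivut]
Rule 3 Syncope: [pifpivut] → [pfpvut]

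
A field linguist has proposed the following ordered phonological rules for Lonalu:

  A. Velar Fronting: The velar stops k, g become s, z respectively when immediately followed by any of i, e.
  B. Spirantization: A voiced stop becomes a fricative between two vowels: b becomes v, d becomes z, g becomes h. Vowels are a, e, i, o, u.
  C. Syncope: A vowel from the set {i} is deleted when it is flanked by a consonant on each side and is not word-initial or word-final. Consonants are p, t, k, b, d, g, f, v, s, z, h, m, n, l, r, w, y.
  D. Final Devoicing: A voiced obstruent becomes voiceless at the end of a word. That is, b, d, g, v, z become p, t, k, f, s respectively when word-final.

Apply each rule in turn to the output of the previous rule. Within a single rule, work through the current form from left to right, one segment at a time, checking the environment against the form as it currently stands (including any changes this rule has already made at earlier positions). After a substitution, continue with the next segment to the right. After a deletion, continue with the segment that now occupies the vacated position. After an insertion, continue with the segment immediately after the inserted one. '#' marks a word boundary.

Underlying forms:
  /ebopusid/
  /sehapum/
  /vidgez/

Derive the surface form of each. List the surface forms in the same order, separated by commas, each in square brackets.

/ebopusid/:
  A Velar Fronting: no change — [ebopusid]
  B Spirantization: [ebopusid] → [evopusid]
  C Syncope: [evopusid] → [evopusd]
  D Final Devoicing: [evopusd] → [evopust]
/sehapum/:
  A Velar Fronting: no change — [sehapum]
  B Spirantization: no change — [sehapum]
  C Syncope: no change — [sehapum]
  D Final Devoicing: no change — [sehapum]
/vidgez/:
  A Velar Fronting: [vidgez] → [vidzez]
  B Spirantization: no change — [vidzez]
  C Syncope: [vidzez] → [vdzez]
  D Final Devoicing: [vdzez] → [vdzes]

[evopust], [sehapum], [vdzes]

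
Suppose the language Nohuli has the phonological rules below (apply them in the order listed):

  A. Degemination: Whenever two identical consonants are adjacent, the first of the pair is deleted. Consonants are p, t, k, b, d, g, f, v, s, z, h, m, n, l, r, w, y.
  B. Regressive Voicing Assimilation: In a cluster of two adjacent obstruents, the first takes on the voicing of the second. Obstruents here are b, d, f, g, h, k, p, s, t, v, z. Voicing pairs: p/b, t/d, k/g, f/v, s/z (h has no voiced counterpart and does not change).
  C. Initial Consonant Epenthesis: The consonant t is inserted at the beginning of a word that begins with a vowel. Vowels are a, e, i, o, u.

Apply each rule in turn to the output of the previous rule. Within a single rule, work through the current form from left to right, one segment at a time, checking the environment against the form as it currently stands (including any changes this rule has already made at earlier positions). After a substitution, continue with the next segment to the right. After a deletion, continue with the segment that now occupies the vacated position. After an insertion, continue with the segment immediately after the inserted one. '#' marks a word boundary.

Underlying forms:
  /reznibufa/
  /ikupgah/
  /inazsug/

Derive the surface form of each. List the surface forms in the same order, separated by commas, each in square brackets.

/reznibufa/:
  A Degemination: no change — [reznibufa]
  B Regressive Voicing Assimilation: no change — [reznibufa]
  C Initial Consonant Epenthesis: no change — [reznibufa]
/ikupgah/:
  A Degemination: no change — [ikupgah]
  B Regressive Voicing Assimilation: [ikupgah] → [ikubgah]
  C Initial Consonant Epenthesis: [ikubgah] → [tikubgah]
/inazsug/:
  A Degemination: no change — [inazsug]
  B Regressive Voicing Assimilation: [inazsug] → [inassug]
  C Initial Consonant Epenthesis: [inassug] → [tinassug]

[reznibufa], [tikubgah], [tinassug]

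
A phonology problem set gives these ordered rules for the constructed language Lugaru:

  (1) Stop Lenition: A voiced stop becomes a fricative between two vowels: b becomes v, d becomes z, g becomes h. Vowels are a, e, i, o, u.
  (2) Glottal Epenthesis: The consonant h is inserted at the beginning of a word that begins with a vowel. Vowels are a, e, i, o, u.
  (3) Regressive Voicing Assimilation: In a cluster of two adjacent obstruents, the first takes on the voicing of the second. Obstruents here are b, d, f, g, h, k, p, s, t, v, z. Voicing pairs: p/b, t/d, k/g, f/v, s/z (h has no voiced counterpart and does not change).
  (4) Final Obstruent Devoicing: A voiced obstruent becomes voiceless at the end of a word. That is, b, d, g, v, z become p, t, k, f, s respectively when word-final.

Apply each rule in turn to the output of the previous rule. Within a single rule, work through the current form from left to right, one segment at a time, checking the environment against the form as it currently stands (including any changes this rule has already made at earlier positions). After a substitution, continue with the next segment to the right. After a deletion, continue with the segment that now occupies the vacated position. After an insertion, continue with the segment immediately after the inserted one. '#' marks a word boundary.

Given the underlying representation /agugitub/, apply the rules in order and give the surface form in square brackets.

(1) Stop Lenition: [agugitub] → [ahuhitub]
(2) Glottal Epenthesis: [ahuhitub] → [hahuhitub]
(3) Regressive Voicing Assimilation: no change — [hahuhitub]
(4) Final Obstruent Devoicing: [hahuhitub] → [hahuhitup]

[hahuhitup]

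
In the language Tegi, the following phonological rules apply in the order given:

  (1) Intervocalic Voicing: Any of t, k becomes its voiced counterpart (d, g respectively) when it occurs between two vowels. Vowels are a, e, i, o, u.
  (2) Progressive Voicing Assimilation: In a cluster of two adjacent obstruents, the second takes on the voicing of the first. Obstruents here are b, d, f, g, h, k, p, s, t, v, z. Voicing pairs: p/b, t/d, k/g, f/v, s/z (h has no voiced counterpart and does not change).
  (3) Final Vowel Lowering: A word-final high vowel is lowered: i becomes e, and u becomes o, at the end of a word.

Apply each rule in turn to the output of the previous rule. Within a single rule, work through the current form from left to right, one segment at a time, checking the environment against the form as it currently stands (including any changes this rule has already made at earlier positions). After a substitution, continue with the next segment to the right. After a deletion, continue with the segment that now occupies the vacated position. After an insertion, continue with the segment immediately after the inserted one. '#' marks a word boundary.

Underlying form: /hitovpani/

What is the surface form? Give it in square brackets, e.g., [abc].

[hidovbane]

(1) Intervocalic Voicing: [hitovpani] → [hidovpani]
(2) Progressive Voicing Assimilation: [hidovpani] → [hidovbani]
(3) Final Vowel Lowering: [hidovbani] → [hidovbane]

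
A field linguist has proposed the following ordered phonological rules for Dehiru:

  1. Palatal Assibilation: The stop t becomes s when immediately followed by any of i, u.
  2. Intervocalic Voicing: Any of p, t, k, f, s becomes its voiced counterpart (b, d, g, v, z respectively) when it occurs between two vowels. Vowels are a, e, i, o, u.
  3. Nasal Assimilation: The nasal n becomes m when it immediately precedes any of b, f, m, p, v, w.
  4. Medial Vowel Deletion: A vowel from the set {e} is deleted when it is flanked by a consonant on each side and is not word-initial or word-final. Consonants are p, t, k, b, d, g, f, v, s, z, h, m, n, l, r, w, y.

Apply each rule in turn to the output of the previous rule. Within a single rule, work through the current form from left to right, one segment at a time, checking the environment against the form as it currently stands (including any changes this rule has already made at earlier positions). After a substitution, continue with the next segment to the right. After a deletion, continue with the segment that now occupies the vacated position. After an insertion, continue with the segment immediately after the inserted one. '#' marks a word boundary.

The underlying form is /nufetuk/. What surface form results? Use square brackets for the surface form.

[nuvzuk]

1 Palatal Assibilation: [nufetuk] → [nufesuk]
2 Intervocalic Voicing: [nufesuk] → [nuvezuk]
3 Nasal Assimilation: no change — [nuvezuk]
4 Medial Vowel Deletion: [nuvezuk] → [nuvzuk]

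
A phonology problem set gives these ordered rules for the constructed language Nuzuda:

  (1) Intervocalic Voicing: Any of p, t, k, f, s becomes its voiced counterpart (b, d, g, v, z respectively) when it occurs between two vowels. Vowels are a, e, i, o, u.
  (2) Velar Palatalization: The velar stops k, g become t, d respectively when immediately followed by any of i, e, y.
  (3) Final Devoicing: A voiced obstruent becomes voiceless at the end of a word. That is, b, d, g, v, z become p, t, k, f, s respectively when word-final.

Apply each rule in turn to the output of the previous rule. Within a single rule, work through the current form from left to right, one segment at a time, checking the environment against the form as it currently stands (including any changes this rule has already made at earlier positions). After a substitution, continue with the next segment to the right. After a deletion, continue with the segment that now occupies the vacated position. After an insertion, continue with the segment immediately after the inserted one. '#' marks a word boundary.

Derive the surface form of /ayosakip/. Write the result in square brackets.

(1) Intervocalic Voicing: [ayosakip] → [ayozagip]
(2) Velar Palatalization: [ayozagip] → [ayozadip]
(3) Final Devoicing: no change — [ayozadip]

[ayozadip]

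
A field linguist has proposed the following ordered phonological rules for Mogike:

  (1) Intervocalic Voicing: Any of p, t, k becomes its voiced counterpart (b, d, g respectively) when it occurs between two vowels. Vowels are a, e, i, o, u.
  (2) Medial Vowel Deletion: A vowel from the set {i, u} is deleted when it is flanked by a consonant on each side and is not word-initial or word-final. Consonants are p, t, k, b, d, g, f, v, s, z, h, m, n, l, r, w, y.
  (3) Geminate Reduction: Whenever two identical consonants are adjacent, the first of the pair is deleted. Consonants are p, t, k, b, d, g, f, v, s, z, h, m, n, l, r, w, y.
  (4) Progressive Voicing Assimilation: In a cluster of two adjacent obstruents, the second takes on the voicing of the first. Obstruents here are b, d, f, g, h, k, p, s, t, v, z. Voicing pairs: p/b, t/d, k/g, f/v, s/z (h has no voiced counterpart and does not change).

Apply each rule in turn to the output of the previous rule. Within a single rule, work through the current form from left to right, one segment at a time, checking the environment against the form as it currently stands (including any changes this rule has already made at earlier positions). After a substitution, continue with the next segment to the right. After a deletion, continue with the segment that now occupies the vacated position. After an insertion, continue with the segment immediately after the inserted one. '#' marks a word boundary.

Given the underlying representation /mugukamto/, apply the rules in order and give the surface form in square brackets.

[mgamto]

(1) Intervocalic Voicing: [mugukamto] → [mugugamto]
(2) Medial Vowel Deletion: [mugugamto] → [mggamto]
(3) Geminate Reduction: [mggamto] → [mgamto]
(4) Progressive Voicing Assimilation: no change — [mgamto]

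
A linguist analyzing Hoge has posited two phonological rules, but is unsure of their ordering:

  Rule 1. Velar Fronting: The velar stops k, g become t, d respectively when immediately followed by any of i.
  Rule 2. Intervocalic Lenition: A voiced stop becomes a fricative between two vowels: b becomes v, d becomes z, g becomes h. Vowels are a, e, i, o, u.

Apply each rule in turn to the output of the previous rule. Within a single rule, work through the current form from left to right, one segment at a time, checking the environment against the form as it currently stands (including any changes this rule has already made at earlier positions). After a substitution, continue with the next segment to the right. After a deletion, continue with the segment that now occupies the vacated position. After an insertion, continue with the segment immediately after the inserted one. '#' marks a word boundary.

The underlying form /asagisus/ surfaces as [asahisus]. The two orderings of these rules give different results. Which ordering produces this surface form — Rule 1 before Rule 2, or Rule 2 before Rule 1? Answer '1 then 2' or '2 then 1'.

Order 1 then 2:
  1 Velar Fronting: [asagisus] → [asadisus]
  2 Intervocalic Lenition: [asadisus] → [asazisus]
  result: [asazisus]
Order 2 then 1:
  2 Intervocalic Lenition: [asagisus] → [asahisus]
  1 Velar Fronting: no change — [asahisus]
  result: [asahisus]

2 then 1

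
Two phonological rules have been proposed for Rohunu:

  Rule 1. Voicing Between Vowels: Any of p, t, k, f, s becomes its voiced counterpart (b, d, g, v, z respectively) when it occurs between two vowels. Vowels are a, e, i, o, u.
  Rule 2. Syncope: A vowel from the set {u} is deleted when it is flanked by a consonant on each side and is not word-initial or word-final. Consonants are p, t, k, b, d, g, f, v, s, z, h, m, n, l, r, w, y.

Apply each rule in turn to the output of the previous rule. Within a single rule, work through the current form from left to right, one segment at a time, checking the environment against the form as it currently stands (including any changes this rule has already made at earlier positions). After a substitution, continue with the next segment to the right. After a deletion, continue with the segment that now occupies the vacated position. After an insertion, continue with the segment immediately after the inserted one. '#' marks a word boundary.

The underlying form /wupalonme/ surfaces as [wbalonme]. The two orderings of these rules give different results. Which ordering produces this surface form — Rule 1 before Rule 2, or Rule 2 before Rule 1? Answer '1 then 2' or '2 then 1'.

1 then 2

Order 1 then 2:
  1 Voicing Between Vowels: [wupalonme] → [wubalonme]
  2 Syncope: [wubalonme] → [wbalonme]
  result: [wbalonme]
Order 2 then 1:
  2 Syncope: [wupalonme] → [wpalonme]
  1 Voicing Between Vowels: no change — [wpalonme]
  result: [wpalonme]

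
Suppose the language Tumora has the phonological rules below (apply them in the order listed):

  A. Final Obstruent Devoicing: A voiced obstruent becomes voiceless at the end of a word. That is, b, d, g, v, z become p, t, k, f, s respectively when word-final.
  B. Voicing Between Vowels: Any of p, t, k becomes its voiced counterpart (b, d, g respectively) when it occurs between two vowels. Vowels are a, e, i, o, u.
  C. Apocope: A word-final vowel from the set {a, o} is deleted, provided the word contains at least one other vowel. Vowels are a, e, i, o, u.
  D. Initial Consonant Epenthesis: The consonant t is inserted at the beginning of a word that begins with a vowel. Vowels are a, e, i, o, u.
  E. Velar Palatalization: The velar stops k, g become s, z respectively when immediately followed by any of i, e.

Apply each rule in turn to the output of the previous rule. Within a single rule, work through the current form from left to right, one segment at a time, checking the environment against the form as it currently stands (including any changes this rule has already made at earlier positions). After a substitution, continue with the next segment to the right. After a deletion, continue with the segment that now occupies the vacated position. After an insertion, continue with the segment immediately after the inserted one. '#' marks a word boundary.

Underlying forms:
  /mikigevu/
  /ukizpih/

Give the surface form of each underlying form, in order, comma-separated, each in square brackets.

[mizizevu], [tuzizpih]

/mikigevu/:
  A Final Obstruent Devoicing: no change — [mikigevu]
  B Voicing Between Vowels: [mikigevu] → [migigevu]
  C Apocope: no change — [migigevu]
  D Initial Consonant Epenthesis: no change — [migigevu]
  E Velar Palatalization: [migigevu] → [mizizevu]
/ukizpih/:
  A Final Obstruent Devoicing: no change — [ukizpih]
  B Voicing Between Vowels: [ukizpih] → [ugizpih]
  C Apocope: no change — [ugizpih]
  D Initial Consonant Epenthesis: [ugizpih] → [tugizpih]
  E Velar Palatalization: [tugizpih] → [tuzizpih]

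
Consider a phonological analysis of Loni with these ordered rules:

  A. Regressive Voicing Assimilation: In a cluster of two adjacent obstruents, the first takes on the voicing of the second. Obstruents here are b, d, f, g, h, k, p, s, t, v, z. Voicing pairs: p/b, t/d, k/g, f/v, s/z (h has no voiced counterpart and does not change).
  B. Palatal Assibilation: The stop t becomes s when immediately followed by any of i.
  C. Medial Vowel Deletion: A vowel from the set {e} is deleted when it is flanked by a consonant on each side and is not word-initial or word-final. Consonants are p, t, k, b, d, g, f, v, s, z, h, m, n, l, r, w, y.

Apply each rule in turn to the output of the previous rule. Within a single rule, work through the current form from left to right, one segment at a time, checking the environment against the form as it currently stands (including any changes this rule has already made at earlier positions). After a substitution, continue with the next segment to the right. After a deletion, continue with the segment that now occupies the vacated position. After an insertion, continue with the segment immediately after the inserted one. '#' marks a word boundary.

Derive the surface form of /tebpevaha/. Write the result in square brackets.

[tppvaha]

A Regressive Voicing Assimilation: [tebpevaha] → [teppevaha]
B Palatal Assibilation: no change — [teppevaha]
C Medial Vowel Deletion: [teppevaha] → [tppvaha]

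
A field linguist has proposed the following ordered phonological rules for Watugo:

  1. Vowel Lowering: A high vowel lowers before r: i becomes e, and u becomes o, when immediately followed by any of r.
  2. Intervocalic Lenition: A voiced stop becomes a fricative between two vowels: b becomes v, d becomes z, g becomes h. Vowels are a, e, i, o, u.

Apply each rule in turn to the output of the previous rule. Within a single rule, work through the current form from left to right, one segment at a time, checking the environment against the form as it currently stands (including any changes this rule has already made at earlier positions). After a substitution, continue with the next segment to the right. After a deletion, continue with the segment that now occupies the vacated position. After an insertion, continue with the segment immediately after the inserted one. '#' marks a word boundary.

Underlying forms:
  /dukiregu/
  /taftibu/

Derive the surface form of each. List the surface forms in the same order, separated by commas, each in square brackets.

[dukerehu], [taftivu]

/dukiregu/:
  1 Vowel Lowering: [dukiregu] → [dukeregu]
  2 Intervocalic Lenition: [dukeregu] → [dukerehu]
/taftibu/:
  1 Vowel Lowering: no change — [taftibu]
  2 Intervocalic Lenition: [taftibu] → [taftivu]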